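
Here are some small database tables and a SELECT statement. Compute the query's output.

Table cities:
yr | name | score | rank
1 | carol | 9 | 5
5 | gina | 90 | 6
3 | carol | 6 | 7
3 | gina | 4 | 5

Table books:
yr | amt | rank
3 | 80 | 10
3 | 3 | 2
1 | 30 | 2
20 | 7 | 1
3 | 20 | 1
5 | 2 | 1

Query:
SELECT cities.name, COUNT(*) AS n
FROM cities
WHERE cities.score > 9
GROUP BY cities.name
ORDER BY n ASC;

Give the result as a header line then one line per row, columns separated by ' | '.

== RESULT ==
cities.name | n
gina | 1

Derivation:
After WHERE (1 rows):
cities.yr | cities.name | cities.score | cities.rank
5 | gina | 90 | 6
After GROUP BY (1 rows):
cities.name | n
gina | 1
After ORDER BY (1 rows):
cities.name | n
gina | 1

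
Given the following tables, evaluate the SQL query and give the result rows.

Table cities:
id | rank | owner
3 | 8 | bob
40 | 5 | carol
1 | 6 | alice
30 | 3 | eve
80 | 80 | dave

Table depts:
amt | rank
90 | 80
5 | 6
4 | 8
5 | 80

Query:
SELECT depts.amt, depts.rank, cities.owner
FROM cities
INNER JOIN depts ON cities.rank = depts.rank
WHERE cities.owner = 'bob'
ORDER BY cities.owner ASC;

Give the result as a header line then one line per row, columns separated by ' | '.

After JOIN depts (4 rows):
cities.id | cities.rank | cities.owner | depts.amt | depts.rank
3 | 8 | bob | 4 | 8
1 | 6 | alice | 5 | 6
80 | 80 | dave | 90 | 80
80 | 80 | dave | 5 | 80
After WHERE (1 rows):
cities.id | cities.rank | cities.owner | depts.amt | depts.rank
3 | 8 | bob | 4 | 8
After SELECT (1 rows):
depts.amt | depts.rank | cities.owner
4 | 8 | bob
After ORDER BY (1 rows):
depts.amt | depts.rank | cities.owner
4 | 8 | bob

== RESULT ==
depts.amt | depts.rank | cities.owner
4 | 8 | bob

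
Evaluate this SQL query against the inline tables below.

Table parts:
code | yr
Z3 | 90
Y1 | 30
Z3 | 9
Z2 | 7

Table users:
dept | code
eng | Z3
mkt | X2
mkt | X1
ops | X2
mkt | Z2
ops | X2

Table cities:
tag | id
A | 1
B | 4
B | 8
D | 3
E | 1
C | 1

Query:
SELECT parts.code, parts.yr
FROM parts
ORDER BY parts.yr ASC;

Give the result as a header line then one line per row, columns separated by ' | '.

== RESULT ==
parts.code | parts.yr
Z2 | 7
Z3 | 9
Y1 | 30
Z3 | 90

Derivation:
After SELECT (4 rows):
parts.code | parts.yr
Z3 | 90
Y1 | 30
Z3 | 9
Z2 | 7
After ORDER BY (4 rows):
parts.code | parts.yr
Z2 | 7
Z3 | 9
Y1 | 30
Z3 | 90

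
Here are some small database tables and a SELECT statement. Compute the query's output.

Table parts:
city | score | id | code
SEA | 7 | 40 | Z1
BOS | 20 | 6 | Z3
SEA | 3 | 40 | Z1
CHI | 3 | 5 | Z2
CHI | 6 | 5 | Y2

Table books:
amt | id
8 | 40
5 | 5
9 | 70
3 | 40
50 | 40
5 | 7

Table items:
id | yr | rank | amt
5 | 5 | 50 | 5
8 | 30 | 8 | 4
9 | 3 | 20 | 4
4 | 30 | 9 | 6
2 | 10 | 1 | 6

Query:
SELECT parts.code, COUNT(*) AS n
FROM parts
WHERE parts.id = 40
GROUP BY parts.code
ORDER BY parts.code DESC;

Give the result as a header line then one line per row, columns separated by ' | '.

== RESULT ==
parts.code | n
Z1 | 2

Derivation:
After WHERE (2 rows):
parts.city | parts.score | parts.id | parts.code
SEA | 7 | 40 | Z1
SEA | 3 | 40 | Z1
After GROUP BY (1 rows):
parts.code | n
Z1 | 2
After ORDER BY (1 rows):
parts.code | n
Z1 | 2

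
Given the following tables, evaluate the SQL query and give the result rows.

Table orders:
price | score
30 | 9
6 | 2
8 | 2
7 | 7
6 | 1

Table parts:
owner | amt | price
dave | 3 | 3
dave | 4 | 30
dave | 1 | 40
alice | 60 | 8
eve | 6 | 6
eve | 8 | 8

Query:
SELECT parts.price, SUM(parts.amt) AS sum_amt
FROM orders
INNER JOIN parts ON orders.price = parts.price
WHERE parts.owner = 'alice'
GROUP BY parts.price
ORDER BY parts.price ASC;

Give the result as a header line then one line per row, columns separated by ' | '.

After JOIN parts (5 rows):
orders.price | orders.score | parts.owner | parts.amt | parts.price
30 | 9 | dave | 4 | 30
6 | 2 | eve | 6 | 6
8 | 2 | alice | 60 | 8
8 | 2 | eve | 8 | 8
6 | 1 | eve | 6 | 6
After WHERE (1 rows):
orders.price | orders.score | parts.owner | parts.amt | parts.price
8 | 2 | alice | 60 | 8
After GROUP BY (1 rows):
parts.price | sum_amt
8 | 60
After ORDER BY (1 rows):
parts.price | sum_amt
8 | 60

== RESULT ==
parts.price | sum_amt
8 | 60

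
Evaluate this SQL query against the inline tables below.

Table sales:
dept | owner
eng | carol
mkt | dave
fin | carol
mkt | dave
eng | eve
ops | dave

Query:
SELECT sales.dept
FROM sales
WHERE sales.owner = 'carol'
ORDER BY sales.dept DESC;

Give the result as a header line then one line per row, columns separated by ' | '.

== RESULT ==
sales.dept
fin
eng

Derivation:
After WHERE (2 rows):
sales.dept | sales.owner
eng | carol
fin | carol
After SELECT (2 rows):
sales.dept
eng
fin
After ORDER BY (2 rows):
sales.dept
fin
eng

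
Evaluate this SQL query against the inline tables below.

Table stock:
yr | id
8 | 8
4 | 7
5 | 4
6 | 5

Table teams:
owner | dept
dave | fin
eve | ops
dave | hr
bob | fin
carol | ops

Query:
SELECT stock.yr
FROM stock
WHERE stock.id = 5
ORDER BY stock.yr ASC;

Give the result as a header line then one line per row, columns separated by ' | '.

After WHERE (1 rows):
stock.yr | stock.id
6 | 5
After SELECT (1 rows):
stock.yr
6
After ORDER BY (1 rows):
stock.yr
6

== RESULT ==
stock.yr
6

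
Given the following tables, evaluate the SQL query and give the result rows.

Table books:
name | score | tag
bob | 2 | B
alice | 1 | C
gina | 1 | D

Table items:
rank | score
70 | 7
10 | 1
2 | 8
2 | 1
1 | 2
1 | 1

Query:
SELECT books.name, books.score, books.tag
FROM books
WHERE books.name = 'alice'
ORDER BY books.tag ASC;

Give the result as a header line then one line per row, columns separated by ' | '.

== RESULT ==
books.name | books.score | books.tag
alice | 1 | C

Derivation:
After WHERE (1 rows):
books.name | books.score | books.tag
alice | 1 | C
After SELECT (1 rows):
books.name | books.score | books.tag
alice | 1 | C
After ORDER BY (1 rows):
books.name | books.score | books.tag
alice | 1 | C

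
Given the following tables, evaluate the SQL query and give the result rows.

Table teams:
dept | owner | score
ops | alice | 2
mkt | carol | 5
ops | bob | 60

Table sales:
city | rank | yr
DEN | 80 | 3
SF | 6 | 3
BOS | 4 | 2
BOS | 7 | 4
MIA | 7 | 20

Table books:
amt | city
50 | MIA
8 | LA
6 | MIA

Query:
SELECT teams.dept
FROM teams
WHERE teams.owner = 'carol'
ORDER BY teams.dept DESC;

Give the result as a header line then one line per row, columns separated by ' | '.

== RESULT ==
teams.dept
mkt

Derivation:
After WHERE (1 rows):
teams.dept | teams.owner | teams.score
mkt | carol | 5
After SELECT (1 rows):
teams.dept
mkt
After ORDER BY (1 rows):
teams.dept
mkt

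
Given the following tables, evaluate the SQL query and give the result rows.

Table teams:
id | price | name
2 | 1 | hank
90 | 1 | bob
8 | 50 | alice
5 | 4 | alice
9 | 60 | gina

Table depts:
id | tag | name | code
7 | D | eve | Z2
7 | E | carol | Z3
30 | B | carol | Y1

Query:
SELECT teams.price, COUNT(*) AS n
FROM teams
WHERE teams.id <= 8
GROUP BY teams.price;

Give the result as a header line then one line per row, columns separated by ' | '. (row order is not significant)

== RESULT ==
teams.price | n
1 | 1
50 | 1
4 | 1

Derivation:
After WHERE (3 rows):
teams.id | teams.price | teams.name
2 | 1 | hank
8 | 50 | alice
5 | 4 | alice
After GROUP BY (3 rows):
teams.price | n
1 | 1
50 | 1
4 | 1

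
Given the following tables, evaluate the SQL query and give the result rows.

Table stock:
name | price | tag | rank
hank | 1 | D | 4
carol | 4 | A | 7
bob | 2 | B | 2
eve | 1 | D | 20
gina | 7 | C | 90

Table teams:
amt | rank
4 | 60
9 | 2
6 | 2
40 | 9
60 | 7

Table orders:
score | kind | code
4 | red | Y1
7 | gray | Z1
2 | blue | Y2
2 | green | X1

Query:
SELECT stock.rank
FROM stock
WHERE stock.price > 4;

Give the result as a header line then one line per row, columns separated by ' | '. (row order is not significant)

== RESULT ==
stock.rank
90

Derivation:
After WHERE (1 rows):
stock.name | stock.price | stock.tag | stock.rank
gina | 7 | C | 90
After SELECT (1 rows):
stock.rank
90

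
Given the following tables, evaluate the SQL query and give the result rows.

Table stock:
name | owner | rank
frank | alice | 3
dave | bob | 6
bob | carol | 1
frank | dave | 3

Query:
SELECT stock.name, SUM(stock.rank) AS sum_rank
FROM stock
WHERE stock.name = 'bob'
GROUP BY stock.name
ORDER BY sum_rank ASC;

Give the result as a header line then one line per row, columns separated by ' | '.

== RESULT ==
stock.name | sum_rank
bob | 1

Derivation:
After WHERE (1 rows):
stock.name | stock.owner | stock.rank
bob | carol | 1
After GROUP BY (1 rows):
stock.name | sum_rank
bob | 1
After ORDER BY (1 rows):
stock.name | sum_rank
bob | 1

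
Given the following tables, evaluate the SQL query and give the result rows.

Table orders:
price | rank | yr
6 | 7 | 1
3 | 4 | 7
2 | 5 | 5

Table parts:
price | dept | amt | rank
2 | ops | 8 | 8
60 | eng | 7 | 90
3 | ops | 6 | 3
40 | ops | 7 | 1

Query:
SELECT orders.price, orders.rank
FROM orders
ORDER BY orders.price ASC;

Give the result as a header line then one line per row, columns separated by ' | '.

After SELECT (3 rows):
orders.price | orders.rank
6 | 7
3 | 4
2 | 5
After ORDER BY (3 rows):
orders.price | orders.rank
2 | 5
3 | 4
6 | 7

== RESULT ==
orders.price | orders.rank
2 | 5
3 | 4
6 | 7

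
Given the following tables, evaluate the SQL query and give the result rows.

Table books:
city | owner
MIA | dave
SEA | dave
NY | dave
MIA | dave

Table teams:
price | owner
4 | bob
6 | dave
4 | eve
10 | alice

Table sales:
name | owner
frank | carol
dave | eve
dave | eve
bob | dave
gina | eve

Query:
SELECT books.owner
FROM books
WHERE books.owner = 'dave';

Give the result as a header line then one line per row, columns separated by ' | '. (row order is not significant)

== RESULT ==
books.owner
dave
dave
dave
dave

Derivation:
After WHERE (4 rows):
books.city | books.owner
MIA | dave
SEA | dave
NY | dave
MIA | dave
After SELECT (4 rows):
books.owner
dave
dave
dave
dave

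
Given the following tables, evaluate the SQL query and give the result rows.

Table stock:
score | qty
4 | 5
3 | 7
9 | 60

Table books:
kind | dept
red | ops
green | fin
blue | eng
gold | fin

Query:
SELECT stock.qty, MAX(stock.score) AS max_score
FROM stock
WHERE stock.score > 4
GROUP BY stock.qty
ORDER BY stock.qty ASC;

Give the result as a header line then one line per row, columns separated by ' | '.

== RESULT ==
stock.qty | max_score
60 | 9

Derivation:
After WHERE (1 rows):
stock.score | stock.qty
9 | 60
After GROUP BY (1 rows):
stock.qty | max_score
60 | 9
After ORDER BY (1 rows):
stock.qty | max_score
60 | 9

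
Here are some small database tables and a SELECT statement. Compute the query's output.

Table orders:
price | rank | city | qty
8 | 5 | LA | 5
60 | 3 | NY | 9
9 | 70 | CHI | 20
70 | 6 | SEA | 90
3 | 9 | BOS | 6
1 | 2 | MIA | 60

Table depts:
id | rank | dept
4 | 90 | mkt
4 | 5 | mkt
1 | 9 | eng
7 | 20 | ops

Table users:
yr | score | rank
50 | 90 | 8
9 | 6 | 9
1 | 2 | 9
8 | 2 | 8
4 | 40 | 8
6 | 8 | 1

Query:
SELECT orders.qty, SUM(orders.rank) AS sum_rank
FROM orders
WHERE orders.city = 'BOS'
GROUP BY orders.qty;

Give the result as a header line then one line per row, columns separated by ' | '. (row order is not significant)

After WHERE (1 rows):
orders.price | orders.rank | orders.city | orders.qty
3 | 9 | BOS | 6
After GROUP BY (1 rows):
orders.qty | sum_rank
6 | 9

== RESULT ==
orders.qty | sum_rank
6 | 9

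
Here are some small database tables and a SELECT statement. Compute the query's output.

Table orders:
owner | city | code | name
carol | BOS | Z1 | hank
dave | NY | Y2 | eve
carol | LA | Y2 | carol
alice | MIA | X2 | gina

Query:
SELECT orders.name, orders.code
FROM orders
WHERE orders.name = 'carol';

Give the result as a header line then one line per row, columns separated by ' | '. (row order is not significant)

== RESULT ==
orders.name | orders.code
carol | Y2

Derivation:
After WHERE (1 rows):
orders.owner | orders.city | orders.code | orders.name
carol | LA | Y2 | carol
After SELECT (1 rows):
orders.name | orders.code
carol | Y2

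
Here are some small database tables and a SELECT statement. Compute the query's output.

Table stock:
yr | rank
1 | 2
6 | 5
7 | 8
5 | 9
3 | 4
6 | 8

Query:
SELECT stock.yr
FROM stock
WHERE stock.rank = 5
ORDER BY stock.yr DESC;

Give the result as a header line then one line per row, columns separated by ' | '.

After WHERE (1 rows):
stock.yr | stock.rank
6 | 5
After SELECT (1 rows):
stock.yr
6
After ORDER BY (1 rows):
stock.yr
6

== RESULT ==
stock.yr
6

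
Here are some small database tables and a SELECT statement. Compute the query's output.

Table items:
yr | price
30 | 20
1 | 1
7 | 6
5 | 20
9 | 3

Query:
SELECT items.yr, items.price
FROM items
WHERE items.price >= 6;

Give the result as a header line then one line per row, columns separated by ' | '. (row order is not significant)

After WHERE (3 rows):
items.yr | items.price
30 | 20
7 | 6
5 | 20
After SELECT (3 rows):
items.yr | items.price
30 | 20
7 | 6
5 | 20

== RESULT ==
items.yr | items.price
30 | 20
7 | 6
5 | 20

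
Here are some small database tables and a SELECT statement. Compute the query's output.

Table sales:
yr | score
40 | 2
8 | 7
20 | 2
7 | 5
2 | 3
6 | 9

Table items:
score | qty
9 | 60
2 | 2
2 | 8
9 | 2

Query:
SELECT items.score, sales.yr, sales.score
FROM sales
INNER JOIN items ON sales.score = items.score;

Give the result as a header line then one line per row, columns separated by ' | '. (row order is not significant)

After JOIN items (6 rows):
sales.yr | sales.score | items.score | items.qty
40 | 2 | 2 | 2
40 | 2 | 2 | 8
20 | 2 | 2 | 2
20 | 2 | 2 | 8
6 | 9 | 9 | 60
6 | 9 | 9 | 2
After SELECT (6 rows):
items.score | sales.yr | sales.score
2 | 40 | 2
2 | 40 | 2
2 | 20 | 2
2 | 20 | 2
9 | 6 | 9
9 | 6 | 9

== RESULT ==
items.score | sales.yr | sales.score
2 | 40 | 2
2 | 40 | 2
2 | 20 | 2
2 | 20 | 2
9 | 6 | 9
9 | 6 | 9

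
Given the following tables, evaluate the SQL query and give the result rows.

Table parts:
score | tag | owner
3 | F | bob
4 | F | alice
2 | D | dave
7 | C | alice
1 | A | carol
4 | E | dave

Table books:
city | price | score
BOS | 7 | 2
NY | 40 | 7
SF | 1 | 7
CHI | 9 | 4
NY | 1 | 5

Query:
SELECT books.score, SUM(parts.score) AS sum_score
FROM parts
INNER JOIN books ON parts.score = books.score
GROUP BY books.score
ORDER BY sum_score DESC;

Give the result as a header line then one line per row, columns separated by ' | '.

== RESULT ==
books.score | sum_score
7 | 14
4 | 8
2 | 2

Derivation:
After JOIN books (5 rows):
parts.score | parts.tag | parts.owner | books.city | books.price | books.score
4 | F | alice | CHI | 9 | 4
2 | D | dave | BOS | 7 | 2
7 | C | alice | NY | 40 | 7
7 | C | alice | SF | 1 | 7
4 | E | dave | CHI | 9 | 4
After GROUP BY (3 rows):
books.score | sum_score
4 | 8
2 | 2
7 | 14
After ORDER BY (3 rows):
books.score | sum_score
7 | 14
4 | 8
2 | 2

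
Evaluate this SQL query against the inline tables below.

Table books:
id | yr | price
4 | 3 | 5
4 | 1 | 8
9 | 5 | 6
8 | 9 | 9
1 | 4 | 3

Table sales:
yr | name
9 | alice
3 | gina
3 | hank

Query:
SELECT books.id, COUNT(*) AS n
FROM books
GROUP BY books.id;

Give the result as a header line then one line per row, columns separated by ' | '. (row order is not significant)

After GROUP BY (4 rows):
books.id | n
4 | 2
9 | 1
8 | 1
1 | 1

== RESULT ==
books.id | n
4 | 2
9 | 1
8 | 1
1 | 1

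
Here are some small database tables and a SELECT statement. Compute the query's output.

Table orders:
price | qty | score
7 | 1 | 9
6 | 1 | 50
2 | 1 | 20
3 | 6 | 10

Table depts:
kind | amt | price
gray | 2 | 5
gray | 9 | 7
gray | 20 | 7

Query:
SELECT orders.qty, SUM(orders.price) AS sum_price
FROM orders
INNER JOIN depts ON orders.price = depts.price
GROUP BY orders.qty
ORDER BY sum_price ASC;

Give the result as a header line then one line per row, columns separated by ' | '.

After JOIN depts (2 rows):
orders.price | orders.qty | orders.score | depts.kind | depts.amt | depts.price
7 | 1 | 9 | gray | 9 | 7
7 | 1 | 9 | gray | 20 | 7
After GROUP BY (1 rows):
orders.qty | sum_price
1 | 14
After ORDER BY (1 rows):
orders.qty | sum_price
1 | 14

== RESULT ==
orders.qty | sum_price
1 | 14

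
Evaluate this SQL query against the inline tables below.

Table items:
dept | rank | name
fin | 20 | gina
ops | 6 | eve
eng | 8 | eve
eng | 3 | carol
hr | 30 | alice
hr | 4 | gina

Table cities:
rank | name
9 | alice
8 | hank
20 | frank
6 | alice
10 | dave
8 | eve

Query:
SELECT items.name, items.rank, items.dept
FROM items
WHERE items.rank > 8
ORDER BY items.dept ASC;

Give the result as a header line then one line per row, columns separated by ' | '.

== RESULT ==
items.name | items.rank | items.dept
gina | 20 | fin
alice | 30 | hr

Derivation:
After WHERE (2 rows):
items.dept | items.rank | items.name
fin | 20 | gina
hr | 30 | alice
After SELECT (2 rows):
items.name | items.rank | items.dept
gina | 20 | fin
alice | 30 | hr
After ORDER BY (2 rows):
items.name | items.rank | items.dept
gina | 20 | fin
alice | 30 | hr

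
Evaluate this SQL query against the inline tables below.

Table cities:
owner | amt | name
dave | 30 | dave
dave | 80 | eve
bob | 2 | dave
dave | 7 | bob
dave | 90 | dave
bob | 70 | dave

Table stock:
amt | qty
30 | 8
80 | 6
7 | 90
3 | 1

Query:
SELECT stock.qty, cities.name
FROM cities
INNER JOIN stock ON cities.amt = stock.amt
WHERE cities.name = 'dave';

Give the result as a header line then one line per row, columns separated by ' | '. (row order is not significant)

== RESULT ==
stock.qty | cities.name
8 | dave

Derivation:
After JOIN stock (3 rows):
cities.owner | cities.amt | cities.name | stock.amt | stock.qty
dave | 30 | dave | 30 | 8
dave | 80 | eve | 80 | 6
dave | 7 | bob | 7 | 90
After WHERE (1 rows):
cities.owner | cities.amt | cities.name | stock.amt | stock.qty
dave | 30 | dave | 30 | 8
After SELECT (1 rows):
stock.qty | cities.name
8 | dave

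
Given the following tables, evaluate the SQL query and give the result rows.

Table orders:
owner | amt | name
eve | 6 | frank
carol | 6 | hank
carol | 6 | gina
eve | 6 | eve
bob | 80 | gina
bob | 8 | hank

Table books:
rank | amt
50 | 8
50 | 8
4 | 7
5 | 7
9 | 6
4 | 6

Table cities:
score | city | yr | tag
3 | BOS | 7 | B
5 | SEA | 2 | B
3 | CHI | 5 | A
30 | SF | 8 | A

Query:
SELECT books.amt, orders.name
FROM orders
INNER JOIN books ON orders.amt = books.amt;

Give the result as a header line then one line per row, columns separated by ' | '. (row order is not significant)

After JOIN books (10 rows):
orders.owner | orders.amt | orders.name | books.rank | books.amt
eve | 6 | frank | 9 | 6
eve | 6 | frank | 4 | 6
carol | 6 | hank | 9 | 6
carol | 6 | hank | 4 | 6
carol | 6 | gina | 9 | 6
carol | 6 | gina | 4 | 6
eve | 6 | eve | 9 | 6
eve | 6 | eve | 4 | 6
bob | 8 | hank | 50 | 8
bob | 8 | hank | 50 | 8
After SELECT (10 rows):
books.amt | orders.name
6 | frank
6 | frank
6 | hank
6 | hank
6 | gina
6 | gina
6 | eve
6 | eve
8 | hank
8 | hank

== RESULT ==
books.amt | orders.name
6 | frank
6 | frank
6 | hank
6 | hank
6 | gina
6 | gina
6 | eve
6 | eve
8 | hank
8 | hank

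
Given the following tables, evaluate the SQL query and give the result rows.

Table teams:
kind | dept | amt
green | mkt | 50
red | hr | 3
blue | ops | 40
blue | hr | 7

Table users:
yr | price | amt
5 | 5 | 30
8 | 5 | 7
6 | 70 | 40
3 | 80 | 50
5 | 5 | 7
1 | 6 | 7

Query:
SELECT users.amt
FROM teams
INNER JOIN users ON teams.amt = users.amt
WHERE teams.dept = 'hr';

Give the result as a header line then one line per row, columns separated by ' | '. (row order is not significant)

== RESULT ==
users.amt
7
7
7

Derivation:
After JOIN users (5 rows):
teams.kind | teams.dept | teams.amt | users.yr | users.price | users.amt
green | mkt | 50 | 3 | 80 | 50
blue | ops | 40 | 6 | 70 | 40
blue | hr | 7 | 8 | 5 | 7
blue | hr | 7 | 5 | 5 | 7
blue | hr | 7 | 1 | 6 | 7
After WHERE (3 rows):
teams.kind | teams.dept | teams.amt | users.yr | users.price | users.amt
blue | hr | 7 | 8 | 5 | 7
blue | hr | 7 | 5 | 5 | 7
blue | hr | 7 | 1 | 6 | 7
After SELECT (3 rows):
users.amt
7
7
7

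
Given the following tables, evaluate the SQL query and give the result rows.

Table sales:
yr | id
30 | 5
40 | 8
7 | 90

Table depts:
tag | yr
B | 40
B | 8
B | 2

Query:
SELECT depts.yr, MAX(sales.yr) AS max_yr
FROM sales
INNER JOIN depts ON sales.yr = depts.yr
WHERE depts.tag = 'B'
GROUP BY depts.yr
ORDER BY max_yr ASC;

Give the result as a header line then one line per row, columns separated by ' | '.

After JOIN depts (1 rows):
sales.yr | sales.id | depts.tag | depts.yr
40 | 8 | B | 40
After WHERE (1 rows):
sales.yr | sales.id | depts.tag | depts.yr
40 | 8 | B | 40
After GROUP BY (1 rows):
depts.yr | max_yr
40 | 40
After ORDER BY (1 rows):
depts.yr | max_yr
40 | 40

== RESULT ==
depts.yr | max_yr
40 | 40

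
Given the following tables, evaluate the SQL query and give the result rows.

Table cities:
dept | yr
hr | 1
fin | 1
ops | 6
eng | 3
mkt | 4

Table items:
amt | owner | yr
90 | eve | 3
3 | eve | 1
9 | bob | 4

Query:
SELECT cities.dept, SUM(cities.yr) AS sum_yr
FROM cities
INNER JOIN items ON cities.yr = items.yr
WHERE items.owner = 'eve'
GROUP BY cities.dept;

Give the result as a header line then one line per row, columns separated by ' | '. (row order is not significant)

After JOIN items (4 rows):
cities.dept | cities.yr | items.amt | items.owner | items.yr
hr | 1 | 3 | eve | 1
fin | 1 | 3 | eve | 1
eng | 3 | 90 | eve | 3
mkt | 4 | 9 | bob | 4
After WHERE (3 rows):
cities.dept | cities.yr | items.amt | items.owner | items.yr
hr | 1 | 3 | eve | 1
fin | 1 | 3 | eve | 1
eng | 3 | 90 | eve | 3
After GROUP BY (3 rows):
cities.dept | sum_yr
hr | 1
fin | 1
eng | 3

== RESULT ==
cities.dept | sum_yr
hr | 1
fin | 1
eng | 3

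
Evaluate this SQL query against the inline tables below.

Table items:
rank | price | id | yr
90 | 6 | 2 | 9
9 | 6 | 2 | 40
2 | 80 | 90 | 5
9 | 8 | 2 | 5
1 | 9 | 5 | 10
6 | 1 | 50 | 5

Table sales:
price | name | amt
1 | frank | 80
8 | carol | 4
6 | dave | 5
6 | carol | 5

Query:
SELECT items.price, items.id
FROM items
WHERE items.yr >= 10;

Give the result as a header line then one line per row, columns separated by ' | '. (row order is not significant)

After WHERE (2 rows):
items.rank | items.price | items.id | items.yr
9 | 6 | 2 | 40
1 | 9 | 5 | 10
After SELECT (2 rows):
items.price | items.id
6 | 2
9 | 5

== RESULT ==
items.price | items.id
6 | 2
9 | 5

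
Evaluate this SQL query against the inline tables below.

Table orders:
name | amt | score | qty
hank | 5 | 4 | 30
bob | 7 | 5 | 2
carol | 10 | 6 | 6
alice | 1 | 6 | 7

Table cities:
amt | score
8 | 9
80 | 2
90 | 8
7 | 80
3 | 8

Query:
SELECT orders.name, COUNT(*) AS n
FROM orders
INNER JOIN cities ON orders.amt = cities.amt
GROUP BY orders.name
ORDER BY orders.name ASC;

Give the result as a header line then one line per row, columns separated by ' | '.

After JOIN cities (1 rows):
orders.name | orders.amt | orders.score | orders.qty | cities.amt | cities.score
bob | 7 | 5 | 2 | 7 | 80
After GROUP BY (1 rows):
orders.name | n
bob | 1
After ORDER BY (1 rows):
orders.name | n
bob | 1

== RESULT ==
orders.name | n
bob | 1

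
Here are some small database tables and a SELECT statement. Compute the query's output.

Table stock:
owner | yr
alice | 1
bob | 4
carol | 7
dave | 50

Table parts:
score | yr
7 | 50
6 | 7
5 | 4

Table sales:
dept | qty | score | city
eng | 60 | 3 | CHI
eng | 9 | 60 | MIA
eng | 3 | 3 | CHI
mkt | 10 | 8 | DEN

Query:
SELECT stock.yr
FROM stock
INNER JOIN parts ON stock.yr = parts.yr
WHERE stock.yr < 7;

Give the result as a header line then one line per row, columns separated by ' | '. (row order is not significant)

== RESULT ==
stock.yr
4

Derivation:
After JOIN parts (3 rows):
stock.owner | stock.yr | parts.score | parts.yr
bob | 4 | 5 | 4
carol | 7 | 6 | 7
dave | 50 | 7 | 50
After WHERE (1 rows):
stock.owner | stock.yr | parts.score | parts.yr
bob | 4 | 5 | 4
After SELECT (1 rows):
stock.yr
4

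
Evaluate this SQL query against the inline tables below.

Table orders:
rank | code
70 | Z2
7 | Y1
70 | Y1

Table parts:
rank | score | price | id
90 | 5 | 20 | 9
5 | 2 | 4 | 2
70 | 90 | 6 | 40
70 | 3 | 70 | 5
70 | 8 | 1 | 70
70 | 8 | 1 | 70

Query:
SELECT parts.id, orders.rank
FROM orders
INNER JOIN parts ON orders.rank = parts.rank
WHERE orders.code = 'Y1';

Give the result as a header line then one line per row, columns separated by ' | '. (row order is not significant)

== RESULT ==
parts.id | orders.rank
40 | 70
5 | 70
70 | 70
70 | 70

Derivation:
After JOIN parts (8 rows):
orders.rank | orders.code | parts.rank | parts.score | parts.price | parts.id
70 | Z2 | 70 | 90 | 6 | 40
70 | Z2 | 70 | 3 | 70 | 5
70 | Z2 | 70 | 8 | 1 | 70
70 | Z2 | 70 | 8 | 1 | 70
70 | Y1 | 70 | 90 | 6 | 40
70 | Y1 | 70 | 3 | 70 | 5
70 | Y1 | 70 | 8 | 1 | 70
70 | Y1 | 70 | 8 | 1 | 70
After WHERE (4 rows):
orders.rank | orders.code | parts.rank | parts.score | parts.price | parts.id
70 | Y1 | 70 | 90 | 6 | 40
70 | Y1 | 70 | 3 | 70 | 5
70 | Y1 | 70 | 8 | 1 | 70
70 | Y1 | 70 | 8 | 1 | 70
After SELECT (4 rows):
parts.id | orders.rank
40 | 70
5 | 70
70 | 70
70 | 70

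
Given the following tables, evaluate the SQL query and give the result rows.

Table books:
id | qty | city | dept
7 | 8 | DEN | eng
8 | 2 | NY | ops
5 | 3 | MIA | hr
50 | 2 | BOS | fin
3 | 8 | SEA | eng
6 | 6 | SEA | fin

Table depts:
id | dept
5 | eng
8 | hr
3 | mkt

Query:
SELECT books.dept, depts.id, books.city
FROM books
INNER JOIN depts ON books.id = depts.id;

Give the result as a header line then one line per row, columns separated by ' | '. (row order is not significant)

== RESULT ==
books.dept | depts.id | books.city
ops | 8 | NY
hr | 5 | MIA
eng | 3 | SEA

Derivation:
After JOIN depts (3 rows):
books.id | books.qty | books.city | books.dept | depts.id | depts.dept
8 | 2 | NY | ops | 8 | hr
5 | 3 | MIA | hr | 5 | eng
3 | 8 | SEA | eng | 3 | mkt
After SELECT (3 rows):
books.dept | depts.id | books.city
ops | 8 | NY
hr | 5 | MIA
eng | 3 | SEA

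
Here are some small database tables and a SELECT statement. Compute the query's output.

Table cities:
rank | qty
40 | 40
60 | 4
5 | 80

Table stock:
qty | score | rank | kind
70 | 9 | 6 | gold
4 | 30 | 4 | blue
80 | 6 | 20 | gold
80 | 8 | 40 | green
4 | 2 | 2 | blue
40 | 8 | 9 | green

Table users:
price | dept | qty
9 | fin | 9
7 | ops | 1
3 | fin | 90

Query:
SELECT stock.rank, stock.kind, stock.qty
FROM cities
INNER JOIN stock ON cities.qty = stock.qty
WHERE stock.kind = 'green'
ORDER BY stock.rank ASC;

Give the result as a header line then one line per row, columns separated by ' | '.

== RESULT ==
stock.rank | stock.kind | stock.qty
9 | green | 40
40 | green | 80

Derivation:
After JOIN stock (5 rows):
cities.rank | cities.qty | stock.qty | stock.score | stock.rank | stock.kind
40 | 40 | 40 | 8 | 9 | green
60 | 4 | 4 | 30 | 4 | blue
60 | 4 | 4 | 2 | 2 | blue
5 | 80 | 80 | 6 | 20 | gold
5 | 80 | 80 | 8 | 40 | green
After WHERE (2 rows):
cities.rank | cities.qty | stock.qty | stock.score | stock.rank | stock.kind
40 | 40 | 40 | 8 | 9 | green
5 | 80 | 80 | 8 | 40 | green
After SELECT (2 rows):
stock.rank | stock.kind | stock.qty
9 | green | 40
40 | green | 80
After ORDER BY (2 rows):
stock.rank | stock.kind | stock.qty
9 | green | 40
40 | green | 80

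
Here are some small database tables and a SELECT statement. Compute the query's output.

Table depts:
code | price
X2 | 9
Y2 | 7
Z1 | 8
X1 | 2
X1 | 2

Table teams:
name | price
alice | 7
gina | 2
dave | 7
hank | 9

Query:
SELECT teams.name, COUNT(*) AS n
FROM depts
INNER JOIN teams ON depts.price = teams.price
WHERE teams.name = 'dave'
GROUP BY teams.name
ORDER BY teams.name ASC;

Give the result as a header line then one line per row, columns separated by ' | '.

== RESULT ==
teams.name | n
dave | 1

Derivation:
After JOIN teams (5 rows):
depts.code | depts.price | teams.name | teams.price
X2 | 9 | hank | 9
Y2 | 7 | alice | 7
Y2 | 7 | dave | 7
X1 | 2 | gina | 2
X1 | 2 | gina | 2
After WHERE (1 rows):
depts.code | depts.price | teams.name | teams.price
Y2 | 7 | dave | 7
After GROUP BY (1 rows):
teams.name | n
dave | 1
After ORDER BY (1 rows):
teams.name | n
dave | 1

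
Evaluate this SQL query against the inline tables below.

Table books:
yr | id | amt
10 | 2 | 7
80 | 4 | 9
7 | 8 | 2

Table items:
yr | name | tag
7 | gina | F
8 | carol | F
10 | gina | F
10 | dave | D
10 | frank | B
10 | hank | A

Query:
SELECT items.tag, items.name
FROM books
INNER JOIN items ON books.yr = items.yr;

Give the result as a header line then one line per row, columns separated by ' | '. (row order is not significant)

After JOIN items (5 rows):
books.yr | books.id | books.amt | items.yr | items.name | items.tag
10 | 2 | 7 | 10 | gina | F
10 | 2 | 7 | 10 | dave | D
10 | 2 | 7 | 10 | frank | B
10 | 2 | 7 | 10 | hank | A
7 | 8 | 2 | 7 | gina | F
After SELECT (5 rows):
items.tag | items.name
F | gina
D | dave
B | frank
A | hank
F | gina

== RESULT ==
items.tag | items.name
F | gina
D | dave
B | frank
A | hank
F | gina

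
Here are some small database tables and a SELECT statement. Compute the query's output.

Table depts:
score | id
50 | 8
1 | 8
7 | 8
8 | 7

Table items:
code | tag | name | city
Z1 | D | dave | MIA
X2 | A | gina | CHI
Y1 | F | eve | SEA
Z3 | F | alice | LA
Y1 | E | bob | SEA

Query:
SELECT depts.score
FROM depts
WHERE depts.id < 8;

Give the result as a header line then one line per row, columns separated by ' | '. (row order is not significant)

After WHERE (1 rows):
depts.score | depts.id
8 | 7
After SELECT (1 rows):
depts.score
8

== RESULT ==
depts.score
8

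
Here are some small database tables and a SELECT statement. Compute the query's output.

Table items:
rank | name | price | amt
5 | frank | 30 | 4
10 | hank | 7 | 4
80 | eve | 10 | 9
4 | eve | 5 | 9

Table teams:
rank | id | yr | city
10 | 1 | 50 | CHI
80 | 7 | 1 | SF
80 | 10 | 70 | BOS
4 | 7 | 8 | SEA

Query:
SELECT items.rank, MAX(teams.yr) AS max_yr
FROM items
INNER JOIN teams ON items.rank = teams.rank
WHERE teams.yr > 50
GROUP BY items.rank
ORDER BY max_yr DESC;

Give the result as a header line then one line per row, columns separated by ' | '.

== RESULT ==
items.rank | max_yr
80 | 70

Derivation:
After JOIN teams (4 rows):
items.rank | items.name | items.price | items.amt | teams.rank | teams.id | teams.yr | teams.city
10 | hank | 7 | 4 | 10 | 1 | 50 | CHI
80 | eve | 10 | 9 | 80 | 7 | 1 | SF
80 | eve | 10 | 9 | 80 | 10 | 70 | BOS
4 | eve | 5 | 9 | 4 | 7 | 8 | SEA
After WHERE (1 rows):
items.rank | items.name | items.price | items.amt | teams.rank | teams.id | teams.yr | teams.city
80 | eve | 10 | 9 | 80 | 10 | 70 | BOS
After GROUP BY (1 rows):
items.rank | max_yr
80 | 70
After ORDER BY (1 rows):
items.rank | max_yr
80 | 70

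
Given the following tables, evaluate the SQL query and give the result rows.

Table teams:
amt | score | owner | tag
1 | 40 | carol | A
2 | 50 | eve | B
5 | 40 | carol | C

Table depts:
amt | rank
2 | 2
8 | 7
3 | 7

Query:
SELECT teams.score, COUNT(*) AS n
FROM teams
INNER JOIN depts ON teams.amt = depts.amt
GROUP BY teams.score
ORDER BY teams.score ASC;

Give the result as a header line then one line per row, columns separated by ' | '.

After JOIN depts (1 rows):
teams.amt | teams.score | teams.owner | teams.tag | depts.amt | depts.rank
2 | 50 | eve | B | 2 | 2
After GROUP BY (1 rows):
teams.score | n
50 | 1
After ORDER BY (1 rows):
teams.score | n
50 | 1

== RESULT ==
teams.score | n
50 | 1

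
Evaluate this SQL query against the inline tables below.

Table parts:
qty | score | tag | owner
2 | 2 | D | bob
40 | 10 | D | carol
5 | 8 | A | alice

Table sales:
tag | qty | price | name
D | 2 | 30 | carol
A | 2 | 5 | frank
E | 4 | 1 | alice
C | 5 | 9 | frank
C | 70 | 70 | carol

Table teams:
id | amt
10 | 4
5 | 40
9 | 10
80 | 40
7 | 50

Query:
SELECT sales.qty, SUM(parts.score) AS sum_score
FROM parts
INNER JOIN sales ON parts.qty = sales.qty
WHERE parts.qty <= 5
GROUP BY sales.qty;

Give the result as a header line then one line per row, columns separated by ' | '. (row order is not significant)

== RESULT ==
sales.qty | sum_score
2 | 4
5 | 8

Derivation:
After JOIN sales (3 rows):
parts.qty | parts.score | parts.tag | parts.owner | sales.tag | sales.qty | sales.price | sales.name
2 | 2 | D | bob | D | 2 | 30 | carol
2 | 2 | D | bob | A | 2 | 5 | frank
5 | 8 | A | alice | C | 5 | 9 | frank
After WHERE (3 rows):
parts.qty | parts.score | parts.tag | parts.owner | sales.tag | sales.qty | sales.price | sales.name
2 | 2 | D | bob | D | 2 | 30 | carol
2 | 2 | D | bob | A | 2 | 5 | frank
5 | 8 | A | alice | C | 5 | 9 | frank
After GROUP BY (2 rows):
sales.qty | sum_score
2 | 4
5 | 8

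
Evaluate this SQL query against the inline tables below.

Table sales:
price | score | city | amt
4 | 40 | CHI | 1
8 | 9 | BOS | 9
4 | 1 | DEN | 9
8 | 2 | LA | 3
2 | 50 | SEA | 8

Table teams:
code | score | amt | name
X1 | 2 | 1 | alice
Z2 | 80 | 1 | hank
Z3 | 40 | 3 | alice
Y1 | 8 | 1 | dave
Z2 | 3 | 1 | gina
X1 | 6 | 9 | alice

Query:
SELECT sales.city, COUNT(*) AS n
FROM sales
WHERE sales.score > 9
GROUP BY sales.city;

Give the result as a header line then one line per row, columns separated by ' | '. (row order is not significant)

After WHERE (2 rows):
sales.price | sales.score | sales.city | sales.amt
4 | 40 | CHI | 1
2 | 50 | SEA | 8
After GROUP BY (2 rows):
sales.city | n
CHI | 1
SEA | 1

== RESULT ==
sales.city | n
CHI | 1
SEA | 1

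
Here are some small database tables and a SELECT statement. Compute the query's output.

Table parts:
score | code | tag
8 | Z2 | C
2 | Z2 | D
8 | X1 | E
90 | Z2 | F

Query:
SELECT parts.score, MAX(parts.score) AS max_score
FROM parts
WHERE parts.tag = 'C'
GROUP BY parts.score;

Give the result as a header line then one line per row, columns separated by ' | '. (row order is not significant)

== RESULT ==
parts.score | max_score
8 | 8

Derivation:
After WHERE (1 rows):
parts.score | parts.code | parts.tag
8 | Z2 | C
After GROUP BY (1 rows):
parts.score | max_score
8 | 8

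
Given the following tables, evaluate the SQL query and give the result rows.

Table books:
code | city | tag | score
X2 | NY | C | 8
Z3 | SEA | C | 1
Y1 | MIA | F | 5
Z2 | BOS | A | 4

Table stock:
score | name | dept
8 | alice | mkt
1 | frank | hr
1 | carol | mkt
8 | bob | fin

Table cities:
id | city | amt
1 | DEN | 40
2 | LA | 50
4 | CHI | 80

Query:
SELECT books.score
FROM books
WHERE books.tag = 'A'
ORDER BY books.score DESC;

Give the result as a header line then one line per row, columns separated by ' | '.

== RESULT ==
books.score
4

Derivation:
After WHERE (1 rows):
books.code | books.city | books.tag | books.score
Z2 | BOS | A | 4
After SELECT (1 rows):
books.score
4
After ORDER BY (1 rows):
books.score
4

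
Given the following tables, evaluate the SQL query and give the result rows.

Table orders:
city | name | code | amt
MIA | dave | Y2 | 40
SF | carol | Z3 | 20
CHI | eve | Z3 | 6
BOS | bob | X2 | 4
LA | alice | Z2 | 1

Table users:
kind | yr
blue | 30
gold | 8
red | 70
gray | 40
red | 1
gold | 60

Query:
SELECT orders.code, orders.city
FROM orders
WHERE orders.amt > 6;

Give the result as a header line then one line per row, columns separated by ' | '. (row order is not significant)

== RESULT ==
orders.code | orders.city
Y2 | MIA
Z3 | SF

Derivation:
After WHERE (2 rows):
orders.city | orders.name | orders.code | orders.amt
MIA | dave | Y2 | 40
SF | carol | Z3 | 20
After SELECT (2 rows):
orders.code | orders.city
Y2 | MIA
Z3 | SF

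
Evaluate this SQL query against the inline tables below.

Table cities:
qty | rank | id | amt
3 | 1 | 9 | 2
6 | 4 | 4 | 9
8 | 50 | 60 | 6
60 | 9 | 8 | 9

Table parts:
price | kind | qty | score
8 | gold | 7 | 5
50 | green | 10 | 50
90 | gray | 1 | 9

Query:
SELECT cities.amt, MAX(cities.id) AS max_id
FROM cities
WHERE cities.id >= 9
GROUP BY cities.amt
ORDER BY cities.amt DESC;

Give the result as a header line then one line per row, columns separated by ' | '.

After WHERE (2 rows):
cities.qty | cities.rank | cities.id | cities.amt
3 | 1 | 9 | 2
8 | 50 | 60 | 6
After GROUP BY (2 rows):
cities.amt | max_id
2 | 9
6 | 60
After ORDER BY (2 rows):
cities.amt | max_id
6 | 60
2 | 9

== RESULT ==
cities.amt | max_id
6 | 60
2 | 9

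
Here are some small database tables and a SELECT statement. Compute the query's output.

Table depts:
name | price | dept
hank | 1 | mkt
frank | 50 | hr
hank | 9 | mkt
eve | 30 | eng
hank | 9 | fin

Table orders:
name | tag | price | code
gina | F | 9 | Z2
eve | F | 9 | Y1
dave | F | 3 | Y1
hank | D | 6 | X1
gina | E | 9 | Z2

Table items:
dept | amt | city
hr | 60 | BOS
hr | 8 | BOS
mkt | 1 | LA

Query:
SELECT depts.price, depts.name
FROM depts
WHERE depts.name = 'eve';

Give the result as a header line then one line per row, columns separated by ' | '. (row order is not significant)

== RESULT ==
depts.price | depts.name
30 | eve

Derivation:
After WHERE (1 rows):
depts.name | depts.price | depts.dept
eve | 30 | eng
After SELECT (1 rows):
depts.price | depts.name
30 | eve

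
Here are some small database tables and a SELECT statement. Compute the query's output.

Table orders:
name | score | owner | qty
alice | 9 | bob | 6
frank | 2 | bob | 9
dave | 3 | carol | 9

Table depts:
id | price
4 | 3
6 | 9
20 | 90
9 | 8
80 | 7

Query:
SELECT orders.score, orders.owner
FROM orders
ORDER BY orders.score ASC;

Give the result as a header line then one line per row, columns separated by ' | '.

== RESULT ==
orders.score | orders.owner
2 | bob
3 | carol
9 | bob

Derivation:
After SELECT (3 rows):
orders.score | orders.owner
9 | bob
2 | bob
3 | carol
After ORDER BY (3 rows):
orders.score | orders.owner
2 | bob
3 | carol
9 | bob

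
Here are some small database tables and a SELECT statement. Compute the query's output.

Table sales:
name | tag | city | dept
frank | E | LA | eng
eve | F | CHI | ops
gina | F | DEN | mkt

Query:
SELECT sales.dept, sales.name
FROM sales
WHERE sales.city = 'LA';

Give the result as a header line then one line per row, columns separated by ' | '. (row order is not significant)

After WHERE (1 rows):
sales.name | sales.tag | sales.city | sales.dept
frank | E | LA | eng
After SELECT (1 rows):
sales.dept | sales.name
eng | frank

== RESULT ==
sales.dept | sales.name
eng | frank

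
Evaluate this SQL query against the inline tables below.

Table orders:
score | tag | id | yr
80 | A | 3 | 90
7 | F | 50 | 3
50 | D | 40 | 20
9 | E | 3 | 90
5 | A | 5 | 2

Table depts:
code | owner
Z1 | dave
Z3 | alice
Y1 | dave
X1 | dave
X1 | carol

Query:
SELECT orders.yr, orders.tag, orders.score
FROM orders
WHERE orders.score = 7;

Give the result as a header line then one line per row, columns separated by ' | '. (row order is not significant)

== RESULT ==
orders.yr | orders.tag | orders.score
3 | F | 7

Derivation:
After WHERE (1 rows):
orders.score | orders.tag | orders.id | orders.yr
7 | F | 50 | 3
After SELECT (1 rows):
orders.yr | orders.tag | orders.score
3 | F | 7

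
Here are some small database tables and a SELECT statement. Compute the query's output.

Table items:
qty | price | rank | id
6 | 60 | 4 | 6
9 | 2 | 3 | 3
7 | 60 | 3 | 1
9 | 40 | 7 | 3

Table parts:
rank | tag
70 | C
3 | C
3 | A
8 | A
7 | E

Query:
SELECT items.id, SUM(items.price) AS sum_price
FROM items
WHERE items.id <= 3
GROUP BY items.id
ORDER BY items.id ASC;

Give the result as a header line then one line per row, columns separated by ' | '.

== RESULT ==
items.id | sum_price
1 | 60
3 | 42

Derivation:
After WHERE (3 rows):
items.qty | items.price | items.rank | items.id
9 | 2 | 3 | 3
7 | 60 | 3 | 1
9 | 40 | 7 | 3
After GROUP BY (2 rows):
items.id | sum_price
3 | 42
1 | 60
After ORDER BY (2 rows):
items.id | sum_price
1 | 60
3 | 42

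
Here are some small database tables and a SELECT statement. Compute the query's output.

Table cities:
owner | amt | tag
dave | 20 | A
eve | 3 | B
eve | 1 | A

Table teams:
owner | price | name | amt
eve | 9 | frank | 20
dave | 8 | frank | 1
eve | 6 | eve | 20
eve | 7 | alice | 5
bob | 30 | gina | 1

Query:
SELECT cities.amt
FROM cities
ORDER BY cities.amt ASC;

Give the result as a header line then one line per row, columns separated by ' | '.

After SELECT (3 rows):
cities.amt
20
3
1
After ORDER BY (3 rows):
cities.amt
1
3
20

== RESULT ==
cities.amt
1
3
20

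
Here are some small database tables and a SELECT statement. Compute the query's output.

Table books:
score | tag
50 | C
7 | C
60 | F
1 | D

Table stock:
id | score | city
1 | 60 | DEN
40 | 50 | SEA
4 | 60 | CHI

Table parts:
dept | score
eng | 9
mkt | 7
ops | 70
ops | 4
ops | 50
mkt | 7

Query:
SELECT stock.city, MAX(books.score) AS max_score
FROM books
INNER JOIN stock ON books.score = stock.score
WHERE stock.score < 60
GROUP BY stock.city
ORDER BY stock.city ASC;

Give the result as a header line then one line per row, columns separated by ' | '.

== RESULT ==
stock.city | max_score
SEA | 50

Derivation:
After JOIN stock (3 rows):
books.score | books.tag | stock.id | stock.score | stock.city
50 | C | 40 | 50 | SEA
60 | F | 1 | 60 | DEN
60 | F | 4 | 60 | CHI
After WHERE (1 rows):
books.score | books.tag | stock.id | stock.score | stock.city
50 | C | 40 | 50 | SEA
After GROUP BY (1 rows):
stock.city | max_score
SEA | 50
After ORDER BY (1 rows):
stock.city | max_score
SEA | 50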